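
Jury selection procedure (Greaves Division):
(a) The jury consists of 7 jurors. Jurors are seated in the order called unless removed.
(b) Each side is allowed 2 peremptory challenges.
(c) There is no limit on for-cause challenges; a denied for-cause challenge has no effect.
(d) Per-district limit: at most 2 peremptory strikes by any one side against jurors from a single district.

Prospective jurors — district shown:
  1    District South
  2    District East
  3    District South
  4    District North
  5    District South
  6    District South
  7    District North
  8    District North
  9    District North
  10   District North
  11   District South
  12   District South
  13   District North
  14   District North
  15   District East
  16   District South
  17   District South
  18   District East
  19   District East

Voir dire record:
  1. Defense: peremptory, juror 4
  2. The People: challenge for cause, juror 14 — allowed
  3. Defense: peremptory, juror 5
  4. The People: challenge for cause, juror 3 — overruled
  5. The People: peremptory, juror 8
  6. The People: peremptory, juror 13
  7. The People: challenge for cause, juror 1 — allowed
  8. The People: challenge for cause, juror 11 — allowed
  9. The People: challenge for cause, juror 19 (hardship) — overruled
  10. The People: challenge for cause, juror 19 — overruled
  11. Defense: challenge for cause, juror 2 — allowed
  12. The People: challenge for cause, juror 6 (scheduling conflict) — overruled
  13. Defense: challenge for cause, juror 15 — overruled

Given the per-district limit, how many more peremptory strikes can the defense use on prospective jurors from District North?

0

Defense peremptories so far: #4, #5 — 2 of 2 used, 0 left overall.
Against District North: #4 — 1 used; per-district cap 2 leaves 1.
Binding limit: min(0, 1) = 0.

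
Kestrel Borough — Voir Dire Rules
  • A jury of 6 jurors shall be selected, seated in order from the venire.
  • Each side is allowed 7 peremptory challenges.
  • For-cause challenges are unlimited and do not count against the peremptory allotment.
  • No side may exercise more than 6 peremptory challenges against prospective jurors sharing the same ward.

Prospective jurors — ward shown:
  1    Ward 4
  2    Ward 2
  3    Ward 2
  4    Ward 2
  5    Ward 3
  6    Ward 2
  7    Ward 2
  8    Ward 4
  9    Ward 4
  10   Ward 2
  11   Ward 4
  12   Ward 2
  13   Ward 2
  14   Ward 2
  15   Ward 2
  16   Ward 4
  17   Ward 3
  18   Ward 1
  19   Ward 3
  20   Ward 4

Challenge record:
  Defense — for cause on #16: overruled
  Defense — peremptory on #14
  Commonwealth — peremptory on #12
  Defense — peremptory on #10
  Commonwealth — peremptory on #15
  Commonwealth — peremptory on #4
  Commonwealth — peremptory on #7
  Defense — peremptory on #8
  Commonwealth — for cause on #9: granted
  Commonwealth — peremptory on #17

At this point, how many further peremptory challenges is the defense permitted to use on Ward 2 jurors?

4

Defense peremptories so far: #14, #10, #8 — 3 of 7 used, 4 left overall.
Against Ward 2: #14, #10 — 2 used; per-ward cap 6 leaves 4.
Binding limit: min(4, 4) = 4.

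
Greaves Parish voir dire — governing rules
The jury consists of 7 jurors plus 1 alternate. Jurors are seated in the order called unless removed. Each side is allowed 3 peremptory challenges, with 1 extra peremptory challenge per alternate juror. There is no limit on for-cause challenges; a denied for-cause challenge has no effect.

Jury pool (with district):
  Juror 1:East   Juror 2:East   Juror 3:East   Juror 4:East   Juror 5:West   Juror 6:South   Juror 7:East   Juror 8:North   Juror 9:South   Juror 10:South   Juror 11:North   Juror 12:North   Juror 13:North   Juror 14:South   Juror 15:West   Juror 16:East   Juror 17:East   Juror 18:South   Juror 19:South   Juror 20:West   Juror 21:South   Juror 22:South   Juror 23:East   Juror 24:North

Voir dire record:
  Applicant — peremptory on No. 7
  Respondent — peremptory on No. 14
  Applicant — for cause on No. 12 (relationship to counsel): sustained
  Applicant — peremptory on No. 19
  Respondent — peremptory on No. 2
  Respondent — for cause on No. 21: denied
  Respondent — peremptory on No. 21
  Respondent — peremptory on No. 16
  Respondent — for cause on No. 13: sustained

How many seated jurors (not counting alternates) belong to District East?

3

Removed: #2, #7, #12, #13, #14, #16, #19, #21.
Seated jurors 1–7: #1, #3, #4, #5, #6, #8, #9 (alternates #10 not counted).
Of those, in District East: #1, #3, #4 → 3.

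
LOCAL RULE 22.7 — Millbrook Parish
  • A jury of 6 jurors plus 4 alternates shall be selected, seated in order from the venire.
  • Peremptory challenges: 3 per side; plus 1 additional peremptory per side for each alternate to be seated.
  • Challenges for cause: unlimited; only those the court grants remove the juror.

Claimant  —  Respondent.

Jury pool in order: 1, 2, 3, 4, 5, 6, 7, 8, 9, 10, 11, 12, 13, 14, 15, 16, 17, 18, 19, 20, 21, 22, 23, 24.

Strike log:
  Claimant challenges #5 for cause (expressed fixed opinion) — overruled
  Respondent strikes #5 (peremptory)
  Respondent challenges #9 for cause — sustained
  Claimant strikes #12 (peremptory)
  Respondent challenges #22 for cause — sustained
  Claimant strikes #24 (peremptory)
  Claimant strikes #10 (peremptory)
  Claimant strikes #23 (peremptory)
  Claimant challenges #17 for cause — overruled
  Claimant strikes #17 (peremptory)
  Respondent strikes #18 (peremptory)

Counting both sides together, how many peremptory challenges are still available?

Claimant allotment: 3 base + 1 × 4 alternates = 7. Respondent allotment: 3 base + 1 × 4 alternates = 7.
Claimant peremptories used: #12, #24, #10, #23, #17 — 5 (for-cause on #5, #17 don't count).
Respondent peremptories used: #5, #18 — 2 (for-cause on #9, #22 don't count).
Remaining: (7 − 5) + (7 − 2) = 7.

7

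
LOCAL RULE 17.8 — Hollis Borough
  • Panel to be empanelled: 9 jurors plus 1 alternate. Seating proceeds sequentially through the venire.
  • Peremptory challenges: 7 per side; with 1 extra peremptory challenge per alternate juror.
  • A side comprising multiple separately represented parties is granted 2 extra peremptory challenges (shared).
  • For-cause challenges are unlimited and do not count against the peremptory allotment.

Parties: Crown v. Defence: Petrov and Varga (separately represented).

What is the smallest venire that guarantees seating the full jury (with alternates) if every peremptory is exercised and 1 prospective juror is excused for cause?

29

Seats to fill: 9 + 1 alternates = 10.
Peremptories — Crown: 7 + 1×1 = 8; Defence: 7 + 1×1 + 2 = 10; total 18.
For-cause removals: 1.
Minimum venire: 10 + 18 + 1 = 29.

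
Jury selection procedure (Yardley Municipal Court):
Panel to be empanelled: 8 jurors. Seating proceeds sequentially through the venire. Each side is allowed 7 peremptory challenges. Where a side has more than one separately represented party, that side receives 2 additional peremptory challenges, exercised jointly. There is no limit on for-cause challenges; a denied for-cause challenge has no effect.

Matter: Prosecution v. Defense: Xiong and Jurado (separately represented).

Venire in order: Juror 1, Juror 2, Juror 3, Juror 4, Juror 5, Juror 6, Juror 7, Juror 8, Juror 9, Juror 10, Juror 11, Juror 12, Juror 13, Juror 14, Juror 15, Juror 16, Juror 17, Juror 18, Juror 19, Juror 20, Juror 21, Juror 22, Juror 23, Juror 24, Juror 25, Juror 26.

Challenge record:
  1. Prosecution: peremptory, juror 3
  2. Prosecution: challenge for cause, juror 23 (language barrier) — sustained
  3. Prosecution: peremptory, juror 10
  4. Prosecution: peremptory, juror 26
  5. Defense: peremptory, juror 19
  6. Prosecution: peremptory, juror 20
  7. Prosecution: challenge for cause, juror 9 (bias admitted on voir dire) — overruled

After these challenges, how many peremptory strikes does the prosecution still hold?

3

Prosecution allotment: 7.
Prosecution peremptories used: #3, #10, #26, #20 — 4 (for-cause on #23, #9 don't count).
Remaining: 7 − 4 = 3.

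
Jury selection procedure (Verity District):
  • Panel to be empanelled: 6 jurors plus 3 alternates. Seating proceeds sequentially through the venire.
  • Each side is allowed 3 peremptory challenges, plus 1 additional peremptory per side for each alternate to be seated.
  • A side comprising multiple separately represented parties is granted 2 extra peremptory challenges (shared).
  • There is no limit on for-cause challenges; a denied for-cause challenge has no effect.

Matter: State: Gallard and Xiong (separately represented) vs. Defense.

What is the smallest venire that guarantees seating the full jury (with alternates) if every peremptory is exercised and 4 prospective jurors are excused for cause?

Seats to fill: 6 + 3 alternates = 9.
Peremptories — State: 3 + 1×3 + 2 = 8; Defense: 3 + 1×3 = 6; total 14.
For-cause removals: 4.
Minimum venire: 9 + 14 + 4 = 27.

27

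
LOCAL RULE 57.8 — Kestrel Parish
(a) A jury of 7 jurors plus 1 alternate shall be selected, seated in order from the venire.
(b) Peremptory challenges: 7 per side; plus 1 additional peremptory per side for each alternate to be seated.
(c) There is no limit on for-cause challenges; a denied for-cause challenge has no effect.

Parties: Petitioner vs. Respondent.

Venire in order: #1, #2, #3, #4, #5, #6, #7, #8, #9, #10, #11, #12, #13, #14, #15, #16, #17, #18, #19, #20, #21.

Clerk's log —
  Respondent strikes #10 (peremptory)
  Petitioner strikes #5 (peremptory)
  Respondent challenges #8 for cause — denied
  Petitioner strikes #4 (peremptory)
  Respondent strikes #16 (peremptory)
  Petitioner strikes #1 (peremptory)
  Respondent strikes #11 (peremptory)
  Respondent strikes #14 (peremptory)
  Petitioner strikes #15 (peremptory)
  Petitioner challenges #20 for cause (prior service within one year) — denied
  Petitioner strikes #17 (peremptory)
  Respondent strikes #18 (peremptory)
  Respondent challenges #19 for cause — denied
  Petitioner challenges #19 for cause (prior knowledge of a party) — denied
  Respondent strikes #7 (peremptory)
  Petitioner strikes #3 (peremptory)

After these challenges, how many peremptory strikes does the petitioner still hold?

2

Petitioner allotment: 7 base + 1 × 1 alternate = 8.
Petitioner peremptories used: #5, #4, #1, #15, #17, #3 — 6 (for-cause on #20, #19 don't count).
Remaining: 8 − 6 = 2.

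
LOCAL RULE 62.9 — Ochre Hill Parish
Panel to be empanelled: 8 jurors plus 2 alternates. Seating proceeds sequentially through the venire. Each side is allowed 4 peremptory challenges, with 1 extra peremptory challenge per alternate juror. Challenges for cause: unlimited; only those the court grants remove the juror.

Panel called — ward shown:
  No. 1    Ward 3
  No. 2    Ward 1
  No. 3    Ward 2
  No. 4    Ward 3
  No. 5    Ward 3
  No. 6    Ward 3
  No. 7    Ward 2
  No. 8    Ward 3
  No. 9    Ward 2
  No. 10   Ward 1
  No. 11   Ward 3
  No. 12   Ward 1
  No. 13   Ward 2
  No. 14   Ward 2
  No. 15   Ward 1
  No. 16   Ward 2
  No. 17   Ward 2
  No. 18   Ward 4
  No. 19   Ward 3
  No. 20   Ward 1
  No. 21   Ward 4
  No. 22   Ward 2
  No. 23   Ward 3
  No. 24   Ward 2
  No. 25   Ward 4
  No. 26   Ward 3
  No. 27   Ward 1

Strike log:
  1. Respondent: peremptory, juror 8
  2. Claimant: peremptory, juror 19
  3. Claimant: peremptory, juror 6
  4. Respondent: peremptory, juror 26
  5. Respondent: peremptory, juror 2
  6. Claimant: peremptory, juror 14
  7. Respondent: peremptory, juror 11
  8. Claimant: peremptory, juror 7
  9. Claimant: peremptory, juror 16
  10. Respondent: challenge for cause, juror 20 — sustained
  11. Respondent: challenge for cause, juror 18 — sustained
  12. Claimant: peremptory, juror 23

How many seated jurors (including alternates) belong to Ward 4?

0

Removed: #2, #6, #7, #8, #11, #14, #16, #18, #19, #20, #23, #26.
Seated (10 incl. alternates): #1, #3, #4, #5, #9, #10, #12, #13, #15, #17.
None of those are in Ward 4 → 0.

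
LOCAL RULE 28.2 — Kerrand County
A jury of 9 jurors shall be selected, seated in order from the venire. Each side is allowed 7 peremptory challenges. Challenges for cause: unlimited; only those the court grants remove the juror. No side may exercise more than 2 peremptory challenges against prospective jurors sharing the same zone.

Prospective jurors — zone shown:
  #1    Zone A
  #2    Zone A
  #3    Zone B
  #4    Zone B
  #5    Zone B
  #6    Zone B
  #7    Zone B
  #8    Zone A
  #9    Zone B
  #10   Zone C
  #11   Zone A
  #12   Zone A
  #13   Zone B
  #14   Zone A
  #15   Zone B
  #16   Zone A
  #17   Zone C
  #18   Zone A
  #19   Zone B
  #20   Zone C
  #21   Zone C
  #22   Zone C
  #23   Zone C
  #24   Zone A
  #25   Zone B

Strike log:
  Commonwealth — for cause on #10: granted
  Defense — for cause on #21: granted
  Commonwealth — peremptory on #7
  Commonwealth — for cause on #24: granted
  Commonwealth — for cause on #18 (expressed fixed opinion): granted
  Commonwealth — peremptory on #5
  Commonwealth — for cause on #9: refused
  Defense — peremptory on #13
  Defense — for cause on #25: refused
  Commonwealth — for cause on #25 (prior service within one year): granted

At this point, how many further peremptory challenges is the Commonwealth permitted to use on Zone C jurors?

2

Commonwealth peremptories so far: #7, #5 — 2 of 7 used, 5 left overall.
Against Zone C: none yet — per-zone cap 2 leaves 2.
Binding limit: min(5, 2) = 2.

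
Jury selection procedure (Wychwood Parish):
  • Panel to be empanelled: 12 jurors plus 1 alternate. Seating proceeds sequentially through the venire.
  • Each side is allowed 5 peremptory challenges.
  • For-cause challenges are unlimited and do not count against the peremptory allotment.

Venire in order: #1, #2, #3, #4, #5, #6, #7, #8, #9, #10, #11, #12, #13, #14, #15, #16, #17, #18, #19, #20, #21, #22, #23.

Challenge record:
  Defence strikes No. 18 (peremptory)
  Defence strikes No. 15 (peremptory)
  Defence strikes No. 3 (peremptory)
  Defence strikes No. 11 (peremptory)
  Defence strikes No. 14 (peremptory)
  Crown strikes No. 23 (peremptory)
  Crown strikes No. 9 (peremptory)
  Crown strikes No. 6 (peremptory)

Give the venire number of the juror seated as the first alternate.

Removed: #3, #6, #9, #11, #14, #15, #18, #23.
Seating in order: seats 1–12 → #1, #2, #4, #5, #7, #8, #10, #12, #13, #16, #17, #19; alternates → #20.
So alternate 1 is #20.

20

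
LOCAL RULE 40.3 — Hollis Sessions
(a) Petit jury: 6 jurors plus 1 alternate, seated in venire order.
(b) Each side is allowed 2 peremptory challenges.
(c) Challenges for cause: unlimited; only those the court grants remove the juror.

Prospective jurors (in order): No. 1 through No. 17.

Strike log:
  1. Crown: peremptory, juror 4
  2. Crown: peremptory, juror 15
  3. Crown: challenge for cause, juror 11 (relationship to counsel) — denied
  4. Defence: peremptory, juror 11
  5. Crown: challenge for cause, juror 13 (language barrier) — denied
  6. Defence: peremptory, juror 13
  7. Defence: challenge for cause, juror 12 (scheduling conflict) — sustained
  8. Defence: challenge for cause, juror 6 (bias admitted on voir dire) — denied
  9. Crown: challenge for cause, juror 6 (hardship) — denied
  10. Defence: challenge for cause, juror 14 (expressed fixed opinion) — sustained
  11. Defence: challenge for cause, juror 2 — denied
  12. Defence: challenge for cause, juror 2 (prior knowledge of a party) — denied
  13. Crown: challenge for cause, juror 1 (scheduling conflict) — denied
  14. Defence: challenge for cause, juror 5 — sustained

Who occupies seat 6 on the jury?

8

Removed: #4, #5, #11, #12, #13, #14, #15. (#1, #2, #6 stay — for-cause denied.)
Filling seats in venire order through position 6: #1, #2, #3, #6, #7, #8.
So seat 6 is #8.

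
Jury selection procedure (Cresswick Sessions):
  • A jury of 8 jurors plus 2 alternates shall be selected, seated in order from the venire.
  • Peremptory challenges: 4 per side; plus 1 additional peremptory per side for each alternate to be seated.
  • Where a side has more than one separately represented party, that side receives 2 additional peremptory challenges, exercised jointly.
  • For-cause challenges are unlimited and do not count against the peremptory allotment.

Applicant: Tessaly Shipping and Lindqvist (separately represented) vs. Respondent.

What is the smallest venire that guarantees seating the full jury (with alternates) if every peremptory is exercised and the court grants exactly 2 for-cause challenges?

Seats to fill: 8 + 2 alternates = 10.
Peremptories — Applicant: 4 + 1×2 + 2 = 8; Respondent: 4 + 1×2 = 6; total 14.
For-cause removals: 2.
Minimum venire: 10 + 14 + 2 = 26.

26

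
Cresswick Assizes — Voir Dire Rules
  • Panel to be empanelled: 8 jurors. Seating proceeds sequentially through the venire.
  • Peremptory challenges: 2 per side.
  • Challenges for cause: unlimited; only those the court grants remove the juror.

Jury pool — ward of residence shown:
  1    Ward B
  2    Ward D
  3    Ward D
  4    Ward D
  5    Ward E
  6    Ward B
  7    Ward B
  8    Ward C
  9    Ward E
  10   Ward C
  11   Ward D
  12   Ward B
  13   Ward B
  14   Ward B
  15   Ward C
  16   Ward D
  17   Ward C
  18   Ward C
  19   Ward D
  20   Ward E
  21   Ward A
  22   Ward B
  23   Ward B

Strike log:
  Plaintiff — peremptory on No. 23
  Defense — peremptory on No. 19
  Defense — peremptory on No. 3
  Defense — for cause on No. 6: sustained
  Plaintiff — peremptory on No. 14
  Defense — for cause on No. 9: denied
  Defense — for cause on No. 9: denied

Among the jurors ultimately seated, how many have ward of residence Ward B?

2

Removed: #3, #6, #14, #19, #23.
Seated jurors 1–8: #1, #2, #4, #5, #7, #8, #9, #10.
Of those, in Ward B: #1, #7 → 2.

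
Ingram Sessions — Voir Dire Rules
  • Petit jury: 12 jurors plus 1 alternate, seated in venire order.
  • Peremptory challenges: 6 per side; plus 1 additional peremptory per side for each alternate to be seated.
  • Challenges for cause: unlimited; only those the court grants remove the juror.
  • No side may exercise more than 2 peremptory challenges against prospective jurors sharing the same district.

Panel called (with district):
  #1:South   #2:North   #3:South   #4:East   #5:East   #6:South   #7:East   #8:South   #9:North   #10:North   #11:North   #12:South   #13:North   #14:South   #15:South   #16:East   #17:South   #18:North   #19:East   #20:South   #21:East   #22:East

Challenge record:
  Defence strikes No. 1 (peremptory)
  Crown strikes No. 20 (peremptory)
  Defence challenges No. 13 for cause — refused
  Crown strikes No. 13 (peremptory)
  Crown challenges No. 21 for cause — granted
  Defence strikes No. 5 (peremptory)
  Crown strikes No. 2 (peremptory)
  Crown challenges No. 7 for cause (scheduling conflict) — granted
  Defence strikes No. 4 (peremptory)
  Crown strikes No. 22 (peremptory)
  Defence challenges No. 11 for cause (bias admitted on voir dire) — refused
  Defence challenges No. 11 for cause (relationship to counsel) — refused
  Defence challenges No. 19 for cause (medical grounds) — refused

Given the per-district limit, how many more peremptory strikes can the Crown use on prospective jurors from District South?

1

Crown peremptories so far: #20, #13, #2, #22 — 4 of 7 used, 3 left overall.
Against District South: #20 — 1 used; per-district cap 2 leaves 1.
Binding limit: min(3, 1) = 1.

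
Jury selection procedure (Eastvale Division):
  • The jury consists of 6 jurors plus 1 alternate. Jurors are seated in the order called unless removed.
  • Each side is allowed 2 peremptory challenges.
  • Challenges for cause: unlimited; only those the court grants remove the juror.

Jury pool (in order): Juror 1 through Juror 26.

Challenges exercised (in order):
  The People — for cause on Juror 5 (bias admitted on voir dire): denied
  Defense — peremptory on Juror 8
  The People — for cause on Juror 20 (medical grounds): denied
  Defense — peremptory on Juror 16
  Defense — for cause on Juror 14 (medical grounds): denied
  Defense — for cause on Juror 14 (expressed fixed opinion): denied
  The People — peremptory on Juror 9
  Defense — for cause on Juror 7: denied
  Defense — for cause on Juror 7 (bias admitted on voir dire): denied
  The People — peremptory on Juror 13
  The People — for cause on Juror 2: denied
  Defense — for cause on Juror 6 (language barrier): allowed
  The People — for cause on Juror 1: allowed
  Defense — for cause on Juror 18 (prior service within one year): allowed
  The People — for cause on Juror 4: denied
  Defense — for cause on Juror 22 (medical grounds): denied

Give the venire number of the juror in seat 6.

10

Removed: #1, #6, #8, #9, #13, #16, #18. (#2, #4, #5, #7, #14, #20, #22 stay — for-cause denied.)
Seating in order: seats 1–6 → #2, #3, #4, #5, #7, #10; alternates → #11.
So seat 6 is #10.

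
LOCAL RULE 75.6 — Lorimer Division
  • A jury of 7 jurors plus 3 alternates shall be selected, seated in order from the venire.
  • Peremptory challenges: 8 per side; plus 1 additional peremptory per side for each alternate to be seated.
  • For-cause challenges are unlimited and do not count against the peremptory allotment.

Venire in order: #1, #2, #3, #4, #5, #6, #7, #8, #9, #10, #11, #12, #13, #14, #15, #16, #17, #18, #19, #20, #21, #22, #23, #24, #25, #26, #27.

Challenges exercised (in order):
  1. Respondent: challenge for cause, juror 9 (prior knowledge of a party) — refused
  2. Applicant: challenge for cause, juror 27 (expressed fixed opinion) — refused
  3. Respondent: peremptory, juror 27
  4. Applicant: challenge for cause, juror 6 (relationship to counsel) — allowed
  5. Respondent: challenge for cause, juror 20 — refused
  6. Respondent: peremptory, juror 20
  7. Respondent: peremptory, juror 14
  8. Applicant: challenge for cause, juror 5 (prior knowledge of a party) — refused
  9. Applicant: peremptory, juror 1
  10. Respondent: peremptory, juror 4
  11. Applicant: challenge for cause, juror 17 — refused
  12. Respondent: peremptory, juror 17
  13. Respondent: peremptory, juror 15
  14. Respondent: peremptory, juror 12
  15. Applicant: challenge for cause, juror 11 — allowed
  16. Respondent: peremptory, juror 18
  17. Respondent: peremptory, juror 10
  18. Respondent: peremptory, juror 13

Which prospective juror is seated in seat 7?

Removed: #1, #4, #6, #10, #11, #12, #13, #14, #15, #17, #18, #20, #27. (#5, #9 stay — for-cause denied.)
Seating in order: seats 1–7 → #2, #3, #5, #7, #8, #9, #16; alternates → #19, #21, #22.
So seat 7 is #16.

16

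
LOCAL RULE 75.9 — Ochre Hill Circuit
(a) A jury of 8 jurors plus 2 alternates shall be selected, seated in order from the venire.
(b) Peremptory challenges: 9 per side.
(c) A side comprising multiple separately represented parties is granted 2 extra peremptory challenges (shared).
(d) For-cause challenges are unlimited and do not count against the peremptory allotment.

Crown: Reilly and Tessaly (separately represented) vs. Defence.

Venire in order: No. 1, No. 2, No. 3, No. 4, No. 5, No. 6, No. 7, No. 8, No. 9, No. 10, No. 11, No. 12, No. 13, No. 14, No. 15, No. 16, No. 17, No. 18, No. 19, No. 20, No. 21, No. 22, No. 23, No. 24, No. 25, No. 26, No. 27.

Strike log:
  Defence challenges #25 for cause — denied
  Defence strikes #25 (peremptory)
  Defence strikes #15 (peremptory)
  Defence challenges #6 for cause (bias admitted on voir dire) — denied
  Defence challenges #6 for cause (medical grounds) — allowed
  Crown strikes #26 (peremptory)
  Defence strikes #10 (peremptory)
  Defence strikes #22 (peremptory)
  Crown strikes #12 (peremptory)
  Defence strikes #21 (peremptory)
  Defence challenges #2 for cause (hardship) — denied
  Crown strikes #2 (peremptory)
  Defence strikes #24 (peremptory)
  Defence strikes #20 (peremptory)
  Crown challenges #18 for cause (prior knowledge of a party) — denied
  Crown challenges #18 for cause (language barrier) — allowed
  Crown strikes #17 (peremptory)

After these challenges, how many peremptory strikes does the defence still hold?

Defence allotment: 9.
Defence peremptories used: #25, #15, #10, #22, #21, #24, #20 — 7 (for-cause on #25, #6, #6, #2 don't count).
Remaining: 9 − 7 = 2.

2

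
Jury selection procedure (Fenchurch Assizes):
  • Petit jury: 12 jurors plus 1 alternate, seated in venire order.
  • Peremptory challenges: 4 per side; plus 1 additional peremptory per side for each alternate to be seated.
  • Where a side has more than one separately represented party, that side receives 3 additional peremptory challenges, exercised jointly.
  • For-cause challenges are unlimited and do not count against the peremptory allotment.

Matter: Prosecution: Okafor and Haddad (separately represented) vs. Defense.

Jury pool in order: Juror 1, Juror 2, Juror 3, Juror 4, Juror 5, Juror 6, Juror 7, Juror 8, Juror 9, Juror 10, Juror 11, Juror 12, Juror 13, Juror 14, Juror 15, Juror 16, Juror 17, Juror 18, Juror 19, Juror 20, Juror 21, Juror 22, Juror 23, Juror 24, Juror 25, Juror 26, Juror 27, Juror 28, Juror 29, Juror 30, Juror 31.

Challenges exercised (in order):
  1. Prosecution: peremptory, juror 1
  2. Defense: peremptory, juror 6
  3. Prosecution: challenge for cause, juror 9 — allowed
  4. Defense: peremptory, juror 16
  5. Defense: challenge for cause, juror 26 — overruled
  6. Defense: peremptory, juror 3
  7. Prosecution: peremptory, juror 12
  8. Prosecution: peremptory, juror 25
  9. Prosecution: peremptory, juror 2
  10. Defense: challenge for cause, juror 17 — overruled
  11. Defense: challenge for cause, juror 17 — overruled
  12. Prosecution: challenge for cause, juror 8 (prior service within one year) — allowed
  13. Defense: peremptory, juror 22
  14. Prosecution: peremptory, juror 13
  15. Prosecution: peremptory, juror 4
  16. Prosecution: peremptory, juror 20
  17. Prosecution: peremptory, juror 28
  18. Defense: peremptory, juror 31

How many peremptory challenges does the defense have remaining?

Defense allotment: 4 base + 1 × 1 alternate = 5.
Defense peremptories used: #6, #16, #3, #22, #31 — 5 (for-cause on #26, #17, #17 don't count).
Remaining: 5 − 5 = 0.

0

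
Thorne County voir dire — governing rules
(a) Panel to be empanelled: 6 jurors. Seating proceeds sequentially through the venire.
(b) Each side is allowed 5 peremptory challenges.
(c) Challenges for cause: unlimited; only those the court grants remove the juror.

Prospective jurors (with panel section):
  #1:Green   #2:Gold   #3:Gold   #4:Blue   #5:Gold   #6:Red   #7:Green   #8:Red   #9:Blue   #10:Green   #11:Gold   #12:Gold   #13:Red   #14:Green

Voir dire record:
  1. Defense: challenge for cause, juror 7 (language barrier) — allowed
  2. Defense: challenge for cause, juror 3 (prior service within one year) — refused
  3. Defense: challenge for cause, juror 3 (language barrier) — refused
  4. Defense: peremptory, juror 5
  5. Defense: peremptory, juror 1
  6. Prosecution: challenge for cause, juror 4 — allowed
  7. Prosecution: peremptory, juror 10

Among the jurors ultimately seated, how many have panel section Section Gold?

Removed: #1, #4, #5, #7, #10.
Seated jurors 1–6: #2, #3, #6, #8, #9, #11.
Of those, in Section Gold: #2, #3, #11 → 3.

3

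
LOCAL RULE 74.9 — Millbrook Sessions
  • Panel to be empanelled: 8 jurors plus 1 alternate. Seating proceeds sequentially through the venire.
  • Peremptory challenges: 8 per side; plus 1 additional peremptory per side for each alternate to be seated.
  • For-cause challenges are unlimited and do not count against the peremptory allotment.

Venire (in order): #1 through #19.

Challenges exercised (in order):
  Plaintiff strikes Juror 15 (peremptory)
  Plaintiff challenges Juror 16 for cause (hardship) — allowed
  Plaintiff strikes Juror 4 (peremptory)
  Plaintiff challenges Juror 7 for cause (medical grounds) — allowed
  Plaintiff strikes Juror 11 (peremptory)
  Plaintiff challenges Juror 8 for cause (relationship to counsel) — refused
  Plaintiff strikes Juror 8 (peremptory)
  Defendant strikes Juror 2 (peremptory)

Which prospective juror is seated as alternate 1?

14

Removed: #2, #4, #7, #8, #11, #15, #16.
Filling seats in venire order through position 9: #1, #3, #5, #6, #9, #10, #12, #13, #14.
So alternate 1 is #14.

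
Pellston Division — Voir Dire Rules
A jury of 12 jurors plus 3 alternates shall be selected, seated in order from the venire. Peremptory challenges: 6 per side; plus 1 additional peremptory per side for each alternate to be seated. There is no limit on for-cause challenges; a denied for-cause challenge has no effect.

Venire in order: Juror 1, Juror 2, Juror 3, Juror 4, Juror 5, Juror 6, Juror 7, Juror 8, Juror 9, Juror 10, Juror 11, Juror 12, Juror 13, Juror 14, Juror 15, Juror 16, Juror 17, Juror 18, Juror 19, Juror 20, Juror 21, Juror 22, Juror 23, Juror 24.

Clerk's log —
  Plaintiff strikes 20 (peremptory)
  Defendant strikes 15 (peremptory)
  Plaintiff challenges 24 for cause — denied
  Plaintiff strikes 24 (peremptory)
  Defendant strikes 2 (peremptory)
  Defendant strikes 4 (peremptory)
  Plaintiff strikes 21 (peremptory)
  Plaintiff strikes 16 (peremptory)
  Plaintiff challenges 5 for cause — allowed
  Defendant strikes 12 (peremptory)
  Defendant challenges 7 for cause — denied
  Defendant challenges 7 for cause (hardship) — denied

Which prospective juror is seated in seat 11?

Removed: #2, #4, #5, #12, #15, #16, #20, #21, #24. (#7 stays — for-cause denied.)
Seating in order: seats 1–12 → #1, #3, #6, #7, #8, #9, #10, #11, #13, #14, #17, #18; alternates → #19, #22, #23.
So seat 11 is #17.

17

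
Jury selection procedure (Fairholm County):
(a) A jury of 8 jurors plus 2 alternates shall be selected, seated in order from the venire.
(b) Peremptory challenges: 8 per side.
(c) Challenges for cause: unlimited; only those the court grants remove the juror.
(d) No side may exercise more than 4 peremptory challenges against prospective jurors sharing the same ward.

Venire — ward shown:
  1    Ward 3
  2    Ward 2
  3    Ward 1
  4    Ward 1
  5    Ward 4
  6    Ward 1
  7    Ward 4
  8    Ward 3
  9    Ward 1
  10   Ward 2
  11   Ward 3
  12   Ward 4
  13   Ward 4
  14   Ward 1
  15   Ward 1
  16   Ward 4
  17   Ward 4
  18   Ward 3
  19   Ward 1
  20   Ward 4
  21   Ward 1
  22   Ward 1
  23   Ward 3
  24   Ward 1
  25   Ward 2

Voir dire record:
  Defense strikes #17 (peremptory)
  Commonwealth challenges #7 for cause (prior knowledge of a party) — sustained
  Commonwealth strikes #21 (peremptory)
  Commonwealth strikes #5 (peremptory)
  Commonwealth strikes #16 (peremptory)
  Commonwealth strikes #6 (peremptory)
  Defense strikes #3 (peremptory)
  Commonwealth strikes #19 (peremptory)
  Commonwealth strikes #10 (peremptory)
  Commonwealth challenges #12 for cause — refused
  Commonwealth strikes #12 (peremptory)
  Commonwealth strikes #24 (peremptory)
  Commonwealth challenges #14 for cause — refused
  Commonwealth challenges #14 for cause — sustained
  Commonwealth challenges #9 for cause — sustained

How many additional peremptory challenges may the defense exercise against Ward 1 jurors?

Defense peremptories so far: #17, #3 — 2 of 8 used, 6 left overall.
Against Ward 1: #3 — 1 used; per-ward cap 4 leaves 3.
Binding limit: min(6, 3) = 3.

3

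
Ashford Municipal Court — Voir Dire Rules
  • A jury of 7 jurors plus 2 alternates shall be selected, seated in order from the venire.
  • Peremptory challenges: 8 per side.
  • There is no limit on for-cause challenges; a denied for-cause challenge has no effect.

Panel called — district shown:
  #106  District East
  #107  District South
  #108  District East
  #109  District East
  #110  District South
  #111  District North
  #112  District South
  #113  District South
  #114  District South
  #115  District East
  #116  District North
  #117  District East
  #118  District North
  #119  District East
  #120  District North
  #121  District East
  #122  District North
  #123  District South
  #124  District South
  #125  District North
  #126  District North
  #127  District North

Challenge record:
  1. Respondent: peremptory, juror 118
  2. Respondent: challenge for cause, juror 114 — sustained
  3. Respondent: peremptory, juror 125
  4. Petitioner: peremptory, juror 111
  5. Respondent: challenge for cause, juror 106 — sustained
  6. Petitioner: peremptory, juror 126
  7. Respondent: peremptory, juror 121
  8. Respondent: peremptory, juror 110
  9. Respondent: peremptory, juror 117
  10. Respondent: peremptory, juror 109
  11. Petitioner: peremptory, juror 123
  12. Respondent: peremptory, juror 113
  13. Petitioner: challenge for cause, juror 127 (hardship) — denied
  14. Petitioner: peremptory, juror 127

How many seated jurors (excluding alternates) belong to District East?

Removed: #106, #109, #110, #111, #113, #114, #117, #118, #121, #123, #125, #126, #127.
Seated jurors 1–7: #107, #108, #112, #115, #116, #119, #120 (alternates #122, #124 not counted).
Of those, in District East: #108, #115, #119 → 3.

3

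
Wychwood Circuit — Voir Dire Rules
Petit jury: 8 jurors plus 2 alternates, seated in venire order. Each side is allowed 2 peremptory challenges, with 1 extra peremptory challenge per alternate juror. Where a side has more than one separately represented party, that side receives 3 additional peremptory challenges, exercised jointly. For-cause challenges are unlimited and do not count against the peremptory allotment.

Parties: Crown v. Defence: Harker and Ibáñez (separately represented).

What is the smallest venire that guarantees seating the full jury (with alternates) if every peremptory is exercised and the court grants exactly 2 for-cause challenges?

23

Seats to fill: 8 + 2 alternates = 10.
Peremptories — Crown: 2 + 1×2 = 4; Defence: 2 + 1×2 + 3 = 7; total 11.
For-cause removals: 2.
Minimum venire: 10 + 11 + 2 = 23.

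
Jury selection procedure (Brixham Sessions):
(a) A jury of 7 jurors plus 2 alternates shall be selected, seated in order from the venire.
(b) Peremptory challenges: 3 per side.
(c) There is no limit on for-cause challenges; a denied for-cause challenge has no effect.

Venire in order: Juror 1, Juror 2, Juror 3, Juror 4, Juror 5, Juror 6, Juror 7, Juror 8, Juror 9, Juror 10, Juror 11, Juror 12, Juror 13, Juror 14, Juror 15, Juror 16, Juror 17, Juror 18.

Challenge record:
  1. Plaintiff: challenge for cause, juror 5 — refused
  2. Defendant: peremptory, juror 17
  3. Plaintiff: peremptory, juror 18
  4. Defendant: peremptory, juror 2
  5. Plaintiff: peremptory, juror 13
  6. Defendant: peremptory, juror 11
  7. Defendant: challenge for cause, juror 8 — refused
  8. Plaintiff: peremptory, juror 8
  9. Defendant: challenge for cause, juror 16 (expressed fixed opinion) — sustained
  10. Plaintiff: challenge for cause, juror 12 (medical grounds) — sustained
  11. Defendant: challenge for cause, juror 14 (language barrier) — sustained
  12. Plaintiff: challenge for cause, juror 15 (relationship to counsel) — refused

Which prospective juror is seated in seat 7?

Removed: #2, #8, #11, #12, #13, #14, #16, #17, #18. (#5, #15 stay — for-cause denied.)
Filling seats in venire order through position 7: #1, #3, #4, #5, #6, #7, #9.
So seat 7 is #9.

9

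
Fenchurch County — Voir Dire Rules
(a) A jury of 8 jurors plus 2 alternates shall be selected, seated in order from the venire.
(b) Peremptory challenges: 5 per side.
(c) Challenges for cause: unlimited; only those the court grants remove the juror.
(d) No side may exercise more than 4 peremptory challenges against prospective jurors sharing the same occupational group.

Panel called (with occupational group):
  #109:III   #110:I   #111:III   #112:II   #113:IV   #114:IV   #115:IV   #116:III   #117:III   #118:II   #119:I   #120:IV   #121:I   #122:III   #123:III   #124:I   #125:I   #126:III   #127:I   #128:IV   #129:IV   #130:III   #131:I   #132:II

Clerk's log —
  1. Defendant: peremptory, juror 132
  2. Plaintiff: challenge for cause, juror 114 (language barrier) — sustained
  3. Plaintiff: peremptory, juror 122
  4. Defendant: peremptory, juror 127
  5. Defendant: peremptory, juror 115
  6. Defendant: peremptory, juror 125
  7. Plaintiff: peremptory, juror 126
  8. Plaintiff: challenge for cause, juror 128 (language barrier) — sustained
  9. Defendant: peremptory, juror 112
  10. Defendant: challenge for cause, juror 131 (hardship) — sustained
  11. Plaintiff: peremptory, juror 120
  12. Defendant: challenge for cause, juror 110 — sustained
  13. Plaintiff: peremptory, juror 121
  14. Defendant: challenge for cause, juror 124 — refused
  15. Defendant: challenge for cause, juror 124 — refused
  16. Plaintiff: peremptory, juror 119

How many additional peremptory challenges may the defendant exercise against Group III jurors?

Defendant peremptories so far: #132, #127, #115, #125, #112 — 5 of 5 used, 0 left overall.
Against Group III: none yet — per-group cap 4 leaves 4.
Binding limit: min(0, 4) = 0.

0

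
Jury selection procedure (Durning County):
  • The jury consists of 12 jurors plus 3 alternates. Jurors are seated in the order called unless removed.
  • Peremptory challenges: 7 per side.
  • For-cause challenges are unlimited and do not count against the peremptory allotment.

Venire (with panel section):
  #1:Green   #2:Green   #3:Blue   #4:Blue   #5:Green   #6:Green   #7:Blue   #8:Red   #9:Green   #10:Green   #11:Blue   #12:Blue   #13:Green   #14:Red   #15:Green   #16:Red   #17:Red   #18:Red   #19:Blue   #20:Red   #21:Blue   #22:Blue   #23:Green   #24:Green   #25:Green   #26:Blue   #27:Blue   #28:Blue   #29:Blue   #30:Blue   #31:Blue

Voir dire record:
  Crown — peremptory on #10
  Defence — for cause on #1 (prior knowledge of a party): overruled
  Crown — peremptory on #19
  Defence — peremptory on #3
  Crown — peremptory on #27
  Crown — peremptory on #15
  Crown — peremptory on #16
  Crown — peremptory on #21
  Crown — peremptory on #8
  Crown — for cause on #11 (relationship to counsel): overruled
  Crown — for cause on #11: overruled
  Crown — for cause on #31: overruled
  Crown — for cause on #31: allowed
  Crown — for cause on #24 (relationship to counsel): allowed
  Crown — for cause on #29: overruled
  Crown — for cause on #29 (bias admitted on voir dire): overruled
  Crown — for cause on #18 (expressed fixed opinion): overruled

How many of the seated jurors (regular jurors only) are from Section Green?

Removed: #3, #8, #10, #15, #16, #19, #21, #24, #27, #31.
Seated jurors 1–12: #1, #2, #4, #5, #6, #7, #9, #11, #12, #13, #14, #17 (alternates #18, #20, #22 not counted).
Of those, in Section Green: #1, #2, #5, #6, #9, #13 → 6.

6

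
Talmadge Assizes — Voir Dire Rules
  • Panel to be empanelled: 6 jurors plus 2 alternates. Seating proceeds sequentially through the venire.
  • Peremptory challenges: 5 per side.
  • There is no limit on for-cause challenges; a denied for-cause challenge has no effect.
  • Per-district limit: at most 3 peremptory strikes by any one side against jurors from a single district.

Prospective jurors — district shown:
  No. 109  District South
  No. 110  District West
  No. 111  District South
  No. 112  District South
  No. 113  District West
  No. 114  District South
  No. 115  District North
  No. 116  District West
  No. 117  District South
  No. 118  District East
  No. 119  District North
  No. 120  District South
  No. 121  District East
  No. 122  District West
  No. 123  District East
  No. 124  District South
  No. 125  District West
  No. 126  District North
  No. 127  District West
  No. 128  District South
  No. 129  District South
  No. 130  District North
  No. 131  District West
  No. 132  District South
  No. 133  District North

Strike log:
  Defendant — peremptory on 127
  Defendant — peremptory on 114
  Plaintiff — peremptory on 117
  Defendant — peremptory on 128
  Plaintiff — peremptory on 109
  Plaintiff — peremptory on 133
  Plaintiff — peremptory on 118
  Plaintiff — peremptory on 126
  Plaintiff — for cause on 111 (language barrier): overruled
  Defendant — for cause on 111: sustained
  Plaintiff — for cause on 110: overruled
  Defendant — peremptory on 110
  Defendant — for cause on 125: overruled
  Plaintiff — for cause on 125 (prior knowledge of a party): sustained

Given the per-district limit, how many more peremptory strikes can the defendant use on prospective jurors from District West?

Defendant peremptories so far: #127, #114, #128, #110 — 4 of 5 used, 1 left overall.
Against District West: #127, #110 — 2 used; per-district cap 3 leaves 1.
Binding limit: min(1, 1) = 1.

1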